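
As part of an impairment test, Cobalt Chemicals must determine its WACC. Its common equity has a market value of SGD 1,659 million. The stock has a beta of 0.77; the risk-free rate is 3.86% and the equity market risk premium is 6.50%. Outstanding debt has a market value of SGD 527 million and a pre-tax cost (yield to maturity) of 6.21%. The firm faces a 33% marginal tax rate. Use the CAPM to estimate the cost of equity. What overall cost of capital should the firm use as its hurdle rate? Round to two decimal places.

7.73%

Cost of equity via CAPM: Re = 3.86% + 0.77 × 6.5% = 8.8650%.
Total capital V = 1659 + 527 = 2186.
Equity: weight = 1659/2186 = 0.7589; cost = 8.865%.
Debt: weight = 527/2186 = 0.2411; after-tax cost = 6.21% × (1 − 33%) = 4.1607%.
WACC = 0.7589 × 8.8650% + 0.2411 × 4.1607% = 7.7309%.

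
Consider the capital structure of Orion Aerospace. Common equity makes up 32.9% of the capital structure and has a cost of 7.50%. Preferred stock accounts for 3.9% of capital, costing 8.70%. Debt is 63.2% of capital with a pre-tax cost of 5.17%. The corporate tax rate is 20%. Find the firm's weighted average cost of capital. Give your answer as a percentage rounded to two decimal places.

After-tax cost of debt = 5.17% × (1 − 20%) = 4.1360%.
WACC = 0.329 × 7.5000% + 0.039 × 8.7000% + 0.632 × 4.1360% = 5.4208%.

5.42%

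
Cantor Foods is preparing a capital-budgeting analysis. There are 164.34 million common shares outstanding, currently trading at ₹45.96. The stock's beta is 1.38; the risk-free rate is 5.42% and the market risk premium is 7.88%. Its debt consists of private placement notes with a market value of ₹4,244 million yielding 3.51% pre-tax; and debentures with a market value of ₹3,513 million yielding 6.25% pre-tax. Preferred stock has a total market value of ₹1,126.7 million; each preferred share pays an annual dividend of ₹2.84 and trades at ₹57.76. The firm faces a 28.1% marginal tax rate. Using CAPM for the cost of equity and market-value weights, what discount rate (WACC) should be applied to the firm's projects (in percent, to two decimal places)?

9.44%

Cost of equity via CAPM: Re = 5.42% + 1.38 × 7.88% = 16.2944%.
Cost of preferred: Rp = 2.84 / 57.76 = 4.9169%.
Market value of equity E = 45.96 × 164.34m = 7553.0664m.
Total capital V = 7553.0664 + 1126.7 + 4244 + 3513 = 16436.7664.
Equity: weight = 7553.0664/16436.7664 = 0.4595; cost = 16.2944%.
Preferred: weight = 1126.7/16436.7664 = 0.0685; cost = 4.9169%.
Private placement notes: weight = 4244/16436.7664 = 0.2582; after-tax cost = 3.51% × (1 − 28.1%) = 2.5237%.
Debentures: weight = 3513/16436.7664 = 0.2137; after-tax cost = 6.25% × (1 − 28.1%) = 4.4937%.
WACC = 0.4595 × 16.2944% + 0.0685 × 4.9169% + 0.2582 × 2.5237% + 0.2137 × 4.4937% = 9.4367%.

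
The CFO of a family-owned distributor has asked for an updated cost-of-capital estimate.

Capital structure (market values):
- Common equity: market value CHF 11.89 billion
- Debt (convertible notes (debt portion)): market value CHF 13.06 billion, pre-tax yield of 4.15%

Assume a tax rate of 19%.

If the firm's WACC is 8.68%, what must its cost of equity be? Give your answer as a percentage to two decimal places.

Total capital V = 11.89 + 13.06 = 24.95.
Equity weight = 11.89/24.95 = 0.4766.
Convertible notes (debt portion) weight = 13.06/24.95 = 0.5234.
Debt contribution = 0.5234 × 4.15% × (1 − 19%) = 1.7596%.
Required equity contribution = 8.68% − 1.7596% = 6.9204%.
Re = 6.9204% / 0.4766 = 14.5219%.

14.52%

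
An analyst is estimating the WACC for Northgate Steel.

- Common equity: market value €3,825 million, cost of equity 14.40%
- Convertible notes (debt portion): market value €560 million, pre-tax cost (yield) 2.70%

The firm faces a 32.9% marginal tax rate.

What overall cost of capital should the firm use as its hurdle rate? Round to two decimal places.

Total capital V = 3825 + 560 = 4385.
Equity: weight = 3825/4385 = 0.8723; cost = 14.4%.
Convertible notes (debt portion): weight = 560/4385 = 0.1277; after-tax cost = 2.7% × (1 − 32.9%) = 1.8117%.
WACC = 0.8723 × 14.4000% + 0.1277 × 1.8117% = 12.7924%.

12.79%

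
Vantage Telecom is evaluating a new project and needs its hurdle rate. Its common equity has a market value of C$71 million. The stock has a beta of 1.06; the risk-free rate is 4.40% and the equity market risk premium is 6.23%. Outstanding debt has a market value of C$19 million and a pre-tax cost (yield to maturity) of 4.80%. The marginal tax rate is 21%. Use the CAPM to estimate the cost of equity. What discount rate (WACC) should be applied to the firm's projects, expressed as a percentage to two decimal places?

Cost of equity via CAPM: Re = 4.4% + 1.06 × 6.23% = 11.0038%.
Total capital V = 71 + 19 = 90.
Equity: weight = 71/90 = 0.7889; cost = 11.0038%.
Debt: weight = 19/90 = 0.2111; after-tax cost = 4.8% × (1 − 21%) = 3.7920%.
WACC = 0.7889 × 11.0038% + 0.2111 × 3.7920% = 9.4813%.

9.48%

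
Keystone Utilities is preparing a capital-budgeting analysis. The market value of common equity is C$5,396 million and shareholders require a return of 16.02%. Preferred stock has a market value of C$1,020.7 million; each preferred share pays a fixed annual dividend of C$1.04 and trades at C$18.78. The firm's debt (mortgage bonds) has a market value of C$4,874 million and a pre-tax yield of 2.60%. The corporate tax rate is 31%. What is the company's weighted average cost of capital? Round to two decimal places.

8.93%

Cost of preferred: Rp = 1.04 / 18.78 = 5.5378%.
Total capital V = 5396 + 1020.7 + 4874 = 11290.7.
Equity: weight = 5396/11290.7 = 0.4779; cost = 16.02%.
Preferred: weight = 1020.7/11290.7 = 0.0904; cost = 5.5378%.
Mortgage bonds: weight = 4874/11290.7 = 0.4317; after-tax cost = 2.6% × (1 − 31%) = 1.7940%.
WACC = 0.4779 × 16.0200% + 0.0904 × 5.5378% + 0.4317 × 1.7940% = 8.9313%.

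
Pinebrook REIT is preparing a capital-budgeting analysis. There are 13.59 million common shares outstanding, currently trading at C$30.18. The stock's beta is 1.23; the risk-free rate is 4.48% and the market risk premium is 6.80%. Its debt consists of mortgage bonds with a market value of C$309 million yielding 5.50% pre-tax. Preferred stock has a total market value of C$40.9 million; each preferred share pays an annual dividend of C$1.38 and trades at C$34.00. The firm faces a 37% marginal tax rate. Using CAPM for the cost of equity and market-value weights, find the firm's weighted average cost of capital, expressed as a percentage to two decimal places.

Cost of equity via CAPM: Re = 4.48% + 1.23 × 6.8% = 12.8440%.
Cost of preferred: Rp = 1.38 / 34.0 = 4.0588%.
Market value of equity E = 30.18 × 13.59m = 410.1462m.
Total capital V = 410.1462 + 40.9 + 309 = 760.0462.
Equity: weight = 410.1462/760.0462 = 0.5396; cost = 12.844%.
Preferred: weight = 40.9/760.0462 = 0.0538; cost = 4.0588%.
Mortgage bonds: weight = 309/760.0462 = 0.4066; after-tax cost = 5.5% × (1 − 37%) = 3.4650%.
WACC = 0.5396 × 12.8440% + 0.0538 × 4.0588% + 0.4066 × 3.4650% = 8.5582%.

8.56%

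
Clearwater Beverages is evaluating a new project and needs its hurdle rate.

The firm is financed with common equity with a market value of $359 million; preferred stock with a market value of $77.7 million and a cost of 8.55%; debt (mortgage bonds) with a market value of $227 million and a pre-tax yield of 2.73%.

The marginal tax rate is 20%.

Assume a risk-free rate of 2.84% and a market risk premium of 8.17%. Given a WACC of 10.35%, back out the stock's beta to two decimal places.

1.60

Total capital V = 359 + 77.7 + 227 = 663.7.
Equity weight = 359/663.7 = 0.5409.
Preferred weight = 77.7/663.7 = 0.1171.
Mortgage bonds weight = 227/663.7 = 0.3420.
Debt contribution = 0.3420 × 2.73% × (1 − 20%) = 0.7470%.
Preferred contribution = 0.1171 × 8.55% = 1.0010%.
Required equity contribution = 10.35% − 1.7479% = 8.6021%  ⇒  Re = 15.9030%.
CAPM: 15.9030% = 2.84% + β × 8.17%  ⇒  β = 1.5989.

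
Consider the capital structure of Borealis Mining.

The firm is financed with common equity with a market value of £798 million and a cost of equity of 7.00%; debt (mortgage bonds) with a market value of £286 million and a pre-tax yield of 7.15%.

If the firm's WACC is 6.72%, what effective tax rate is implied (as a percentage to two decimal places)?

Total capital V = 798 + 286 = 1084.
Equity weight = 798/1084 = 0.7362.
Mortgage bonds weight = 286/1084 = 0.2638.
Equity contribution = 0.7362 × 7% = 5.1531%.
Debt contribution must be 6.72% − 5.1531% = 1.5669%.
0.2638 × 7.15% × (1 − T) = 1.5669%  ⇒  (1 − T) = 0.8306.
T = 16.9407%.

16.94%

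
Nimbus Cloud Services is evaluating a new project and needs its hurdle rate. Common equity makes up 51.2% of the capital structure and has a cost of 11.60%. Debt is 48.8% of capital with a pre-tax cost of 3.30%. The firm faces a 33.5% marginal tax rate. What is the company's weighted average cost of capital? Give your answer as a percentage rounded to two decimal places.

After-tax cost of debt = 3.3% × (1 − 33.5%) = 2.1945%.
WACC = 0.512 × 11.6000% + 0.488 × 2.1945% = 7.0101%.

7.01%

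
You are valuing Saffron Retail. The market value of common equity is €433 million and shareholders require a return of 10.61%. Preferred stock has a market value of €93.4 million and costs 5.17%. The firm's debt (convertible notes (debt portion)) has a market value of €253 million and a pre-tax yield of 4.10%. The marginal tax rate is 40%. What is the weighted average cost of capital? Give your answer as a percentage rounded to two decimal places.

7.31%

Total capital V = 433 + 93.4 + 253 = 779.4.
Equity: weight = 433/779.4 = 0.5556; cost = 10.61%.
Preferred: weight = 93.4/779.4 = 0.1198; cost = 5.17%.
Convertible notes (debt portion): weight = 253/779.4 = 0.3246; after-tax cost = 4.1% × (1 − 40%) = 2.4600%.
WACC = 0.5556 × 10.6100% + 0.1198 × 5.1700% + 0.3246 × 2.4600% = 7.3125%.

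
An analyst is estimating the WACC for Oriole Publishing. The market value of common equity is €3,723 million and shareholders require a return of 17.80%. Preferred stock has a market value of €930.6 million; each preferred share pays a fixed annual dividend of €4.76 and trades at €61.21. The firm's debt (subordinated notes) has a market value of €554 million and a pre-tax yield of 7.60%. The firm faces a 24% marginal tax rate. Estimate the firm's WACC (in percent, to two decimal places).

Cost of preferred: Rp = 4.76 / 61.21 = 7.7765%.
Total capital V = 3723 + 930.6 + 554 = 5207.6.
Equity: weight = 3723/5207.6 = 0.7149; cost = 17.8%.
Preferred: weight = 930.6/5207.6 = 0.1787; cost = 7.7765%.
Subordinated notes: weight = 554/5207.6 = 0.1064; after-tax cost = 7.6% × (1 − 24%) = 5.7760%.
WACC = 0.7149 × 17.8000% + 0.1787 × 7.7765% + 0.1064 × 5.7760% = 14.7296%.

14.73%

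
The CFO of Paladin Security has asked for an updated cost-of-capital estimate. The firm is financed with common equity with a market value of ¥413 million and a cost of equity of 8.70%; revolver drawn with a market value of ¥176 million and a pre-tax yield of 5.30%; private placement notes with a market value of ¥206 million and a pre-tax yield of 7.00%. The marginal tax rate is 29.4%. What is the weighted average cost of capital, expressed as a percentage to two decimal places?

6.63%

Total capital V = 413 + 176 + 206 = 795.
Equity: weight = 413/795 = 0.5195; cost = 8.7%.
Revolver drawn: weight = 176/795 = 0.2214; after-tax cost = 5.3% × (1 − 29.4%) = 3.7418%.
Private placement notes: weight = 206/795 = 0.2591; after-tax cost = 7% × (1 − 29.4%) = 4.9420%.
WACC = 0.5195 × 8.7000% + 0.2214 × 3.7418% + 0.2591 × 4.9420% = 6.6286%.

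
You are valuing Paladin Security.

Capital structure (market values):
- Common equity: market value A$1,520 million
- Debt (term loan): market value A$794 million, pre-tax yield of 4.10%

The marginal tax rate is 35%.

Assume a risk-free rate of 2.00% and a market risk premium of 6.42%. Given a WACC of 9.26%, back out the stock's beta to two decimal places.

Total capital V = 1520 + 794 = 2314.
Equity weight = 1520/2314 = 0.6569.
Term loan weight = 794/2314 = 0.3431.
Debt contribution = 0.3431 × 4.1% × (1 − 35%) = 0.9144%.
Required equity contribution = 9.26% − 0.9144% = 8.3456%  ⇒  Re = 12.7050%.
CAPM: 12.7050% = 2.0% + β × 6.42%  ⇒  β = 1.6674.

1.67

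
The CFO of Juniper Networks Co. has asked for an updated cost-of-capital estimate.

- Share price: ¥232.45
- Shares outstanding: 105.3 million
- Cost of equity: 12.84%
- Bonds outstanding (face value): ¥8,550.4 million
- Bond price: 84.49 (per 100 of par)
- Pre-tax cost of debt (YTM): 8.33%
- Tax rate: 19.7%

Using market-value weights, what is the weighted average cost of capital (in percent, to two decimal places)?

Market value of equity E = 232.45 × 105.3m = 24476.985m. Market value of debt D = 8550.4m × 84.49/100 = 7224.23296m.
Total capital V = 24476.985 + 7224.23296 = 31701.21796.
Equity: weight = 24476.985/31701.21796 = 0.7721; cost = 12.84%.
Bonds outstanding: weight = 7224.23296/31701.21796 = 0.2279; after-tax cost = 8.33% × (1 − 19.7%) = 6.6890%.
WACC = 0.7721 × 12.8400% + 0.2279 × 6.6890% = 11.4383%.

11.44%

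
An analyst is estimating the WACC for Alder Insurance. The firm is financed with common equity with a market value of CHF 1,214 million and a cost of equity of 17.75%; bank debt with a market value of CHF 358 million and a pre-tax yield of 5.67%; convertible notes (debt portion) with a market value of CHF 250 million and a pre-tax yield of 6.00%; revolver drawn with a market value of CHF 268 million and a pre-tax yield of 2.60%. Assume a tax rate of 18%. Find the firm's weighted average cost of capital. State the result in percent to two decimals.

Total capital V = 1214 + 358 + 250 + 268 = 2090.
Equity: weight = 1214/2090 = 0.5809; cost = 17.75%.
Bank debt: weight = 358/2090 = 0.1713; after-tax cost = 5.67% × (1 − 18%) = 4.6494%.
Convertible notes (debt portion): weight = 250/2090 = 0.1196; after-tax cost = 6% × (1 − 18%) = 4.9200%.
Revolver drawn: weight = 268/2090 = 0.1282; after-tax cost = 2.6% × (1 − 18%) = 2.1320%.
WACC = 0.5809 × 17.7500% + 0.1713 × 4.6494% + 0.1196 × 4.9200% + 0.1282 × 2.1320% = 11.9686%.

11.97%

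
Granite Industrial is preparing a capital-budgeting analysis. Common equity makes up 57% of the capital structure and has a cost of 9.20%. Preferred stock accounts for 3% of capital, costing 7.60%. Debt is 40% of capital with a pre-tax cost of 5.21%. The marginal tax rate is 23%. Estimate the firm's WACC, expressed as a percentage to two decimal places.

After-tax cost of debt = 5.21% × (1 − 23%) = 4.0117%.
WACC = 0.570 × 9.2000% + 0.030 × 7.6000% + 0.400 × 4.0117% = 7.0767%.

7.08%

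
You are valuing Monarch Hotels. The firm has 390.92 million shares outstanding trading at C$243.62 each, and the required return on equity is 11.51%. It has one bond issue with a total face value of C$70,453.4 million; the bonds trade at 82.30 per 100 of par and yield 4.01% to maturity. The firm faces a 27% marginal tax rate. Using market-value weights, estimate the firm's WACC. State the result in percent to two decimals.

8.26%

Market value of equity E = 243.62 × 390.92m = 95235.9304m. Market value of debt D = 70453.4m × 82.3/100 = 57983.1482m.
Total capital V = 95235.9304 + 57983.1482 = 153219.0786.
Equity: weight = 95235.9304/153219.0786 = 0.6216; cost = 11.51%.
Bonds outstanding: weight = 57983.1482/153219.0786 = 0.3784; after-tax cost = 4.01% × (1 − 27%) = 2.9273%.
WACC = 0.6216 × 11.5100% + 0.3784 × 2.9273% = 8.2620%.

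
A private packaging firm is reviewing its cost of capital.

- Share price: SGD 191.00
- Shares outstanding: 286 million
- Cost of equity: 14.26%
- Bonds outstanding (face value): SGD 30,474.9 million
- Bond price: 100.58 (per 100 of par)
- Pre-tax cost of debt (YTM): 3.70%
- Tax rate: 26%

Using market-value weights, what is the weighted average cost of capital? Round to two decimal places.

Market value of equity E = 191.0 × 286m = 54626m. Market value of debt D = 30474.9m × 100.58/100 = 30651.65442m.
Total capital V = 54626 + 30651.65442 = 85277.65442.
Equity: weight = 54626/85277.65442 = 0.6406; cost = 14.26%.
Bonds outstanding: weight = 30651.65442/85277.65442 = 0.3594; after-tax cost = 3.7% × (1 − 26%) = 2.7380%.
WACC = 0.6406 × 14.2600% + 0.3594 × 2.7380% = 10.1186%.

10.12%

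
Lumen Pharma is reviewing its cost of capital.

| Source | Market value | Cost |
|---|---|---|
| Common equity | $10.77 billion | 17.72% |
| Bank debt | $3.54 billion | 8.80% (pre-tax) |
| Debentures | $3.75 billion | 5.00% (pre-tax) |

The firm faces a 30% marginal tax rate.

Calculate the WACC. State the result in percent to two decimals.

12.50%

Total capital V = 10.77 + 3.54 + 3.75 = 18.06.
Equity: weight = 10.77/18.06 = 0.5963; cost = 17.72%.
Bank debt: weight = 3.54/18.06 = 0.1960; after-tax cost = 8.8% × (1 − 30%) = 6.1600%.
Debentures: weight = 3.75/18.06 = 0.2076; after-tax cost = 5% × (1 − 30%) = 3.5000%.
WACC = 0.5963 × 17.7200% + 0.1960 × 6.1600% + 0.2076 × 3.5000% = 12.5014%.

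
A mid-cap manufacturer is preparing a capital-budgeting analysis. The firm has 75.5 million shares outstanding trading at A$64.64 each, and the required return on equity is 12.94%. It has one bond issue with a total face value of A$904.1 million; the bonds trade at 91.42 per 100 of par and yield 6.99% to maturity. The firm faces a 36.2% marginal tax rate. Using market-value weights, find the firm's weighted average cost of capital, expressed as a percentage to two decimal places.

Market value of equity E = 64.64 × 75.5m = 4880.32m. Market value of debt D = 904.1m × 91.42/100 = 826.52822m.
Total capital V = 4880.32 + 826.52822 = 5706.84822.
Equity: weight = 4880.32/5706.84822 = 0.8552; cost = 12.94%.
Bonds outstanding: weight = 826.52822/5706.84822 = 0.1448; after-tax cost = 6.99% × (1 − 36.2%) = 4.4596%.
WACC = 0.8552 × 12.9400% + 0.1448 × 4.4596% = 11.7118%.

11.71%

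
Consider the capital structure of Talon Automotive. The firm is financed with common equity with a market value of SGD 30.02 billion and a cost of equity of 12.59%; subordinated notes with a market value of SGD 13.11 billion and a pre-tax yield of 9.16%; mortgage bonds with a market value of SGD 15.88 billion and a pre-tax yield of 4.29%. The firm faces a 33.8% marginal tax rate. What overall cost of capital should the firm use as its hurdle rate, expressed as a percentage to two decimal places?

8.52%

Total capital V = 30.02 + 13.11 + 15.88 = 59.01.
Equity: weight = 30.02/59.01 = 0.5087; cost = 12.59%.
Subordinated notes: weight = 13.11/59.01 = 0.2222; after-tax cost = 9.16% × (1 − 33.8%) = 6.0639%.
Mortgage bonds: weight = 15.88/59.01 = 0.2691; after-tax cost = 4.29% × (1 − 33.8%) = 2.8400%.
WACC = 0.5087 × 12.5900% + 0.2222 × 6.0639% + 0.2691 × 2.8400% = 8.5163%.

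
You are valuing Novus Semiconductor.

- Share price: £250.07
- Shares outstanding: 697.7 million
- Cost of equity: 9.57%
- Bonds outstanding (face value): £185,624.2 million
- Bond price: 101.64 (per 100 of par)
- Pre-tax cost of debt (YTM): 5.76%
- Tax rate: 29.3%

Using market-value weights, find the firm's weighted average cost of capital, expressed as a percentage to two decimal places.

Market value of equity E = 250.07 × 697.7m = 174473.839m. Market value of debt D = 185624.2m × 101.64/100 = 188668.43688m.
Total capital V = 174473.839 + 188668.43688 = 363142.27588.
Equity: weight = 174473.839/363142.27588 = 0.4805; cost = 9.57%.
Bonds outstanding: weight = 188668.43688/363142.27588 = 0.5195; after-tax cost = 5.76% × (1 − 29.3%) = 4.0723%.
WACC = 0.4805 × 9.5700% + 0.5195 × 4.0723% = 6.7137%.

6.71%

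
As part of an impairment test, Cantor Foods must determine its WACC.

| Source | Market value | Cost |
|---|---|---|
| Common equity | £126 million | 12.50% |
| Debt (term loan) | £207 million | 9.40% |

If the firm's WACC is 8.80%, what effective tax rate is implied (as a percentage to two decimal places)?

30.34%

Total capital V = 126 + 207 = 333.
Equity weight = 126/333 = 0.3784.
Term loan weight = 207/333 = 0.6216.
Equity contribution = 0.3784 × 12.5% = 4.7297%.
Debt contribution must be 8.8% − 4.7297% = 4.0703%.
0.6216 × 9.4% × (1 − T) = 4.0703%  ⇒  (1 − T) = 0.6966.
T = 30.3423%.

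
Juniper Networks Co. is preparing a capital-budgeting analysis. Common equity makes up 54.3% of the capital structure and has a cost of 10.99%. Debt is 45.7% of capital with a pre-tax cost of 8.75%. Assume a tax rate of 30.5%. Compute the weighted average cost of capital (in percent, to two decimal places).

8.75%

After-tax cost of debt = 8.75% × (1 − 30.5%) = 6.0813%.
WACC = 0.543 × 10.9900% + 0.457 × 6.0813% = 8.7467%.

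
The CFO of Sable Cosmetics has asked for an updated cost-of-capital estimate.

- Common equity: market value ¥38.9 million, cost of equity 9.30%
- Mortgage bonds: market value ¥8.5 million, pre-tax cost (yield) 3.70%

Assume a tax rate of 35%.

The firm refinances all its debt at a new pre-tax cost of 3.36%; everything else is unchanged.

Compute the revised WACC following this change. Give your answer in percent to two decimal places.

After the change:
Total capital V = 38.9 + 8.5 = 47.4.
Equity: weight = 38.9/47.4 = 0.8207; cost = 9.3%.
Mortgage bonds: weight = 8.5/47.4 = 0.1793; after-tax cost = 3.36% × (1 − 35%) = 2.1840%.
WACC = 0.8207 × 9.3000% + 0.1793 × 2.1840% = 8.0239%.

8.02%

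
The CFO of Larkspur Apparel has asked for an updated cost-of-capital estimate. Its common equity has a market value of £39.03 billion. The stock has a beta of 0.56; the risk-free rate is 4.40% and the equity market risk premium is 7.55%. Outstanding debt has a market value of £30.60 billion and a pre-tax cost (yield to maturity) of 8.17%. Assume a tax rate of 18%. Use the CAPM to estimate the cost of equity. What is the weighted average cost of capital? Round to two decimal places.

Cost of equity via CAPM: Re = 4.4% + 0.56 × 7.55% = 8.6280%.
Total capital V = 39.03 + 30.6 = 69.63.
Equity: weight = 39.03/69.63 = 0.5605; cost = 8.628%.
Debt: weight = 30.6/69.63 = 0.4395; after-tax cost = 8.17% × (1 − 18%) = 6.6994%.
WACC = 0.5605 × 8.6280% + 0.4395 × 6.6994% = 7.7804%.

7.78%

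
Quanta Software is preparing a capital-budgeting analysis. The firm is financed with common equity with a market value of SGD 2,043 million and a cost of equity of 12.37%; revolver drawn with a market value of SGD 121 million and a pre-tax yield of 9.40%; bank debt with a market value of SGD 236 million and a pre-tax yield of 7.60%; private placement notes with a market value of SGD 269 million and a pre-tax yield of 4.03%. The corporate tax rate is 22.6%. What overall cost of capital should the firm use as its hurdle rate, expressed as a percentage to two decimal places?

Total capital V = 2043 + 121 + 236 + 269 = 2669.
Equity: weight = 2043/2669 = 0.7655; cost = 12.37%.
Revolver drawn: weight = 121/2669 = 0.0453; after-tax cost = 9.4% × (1 − 22.6%) = 7.2756%.
Bank debt: weight = 236/2669 = 0.0884; after-tax cost = 7.6% × (1 − 22.6%) = 5.8824%.
Private placement notes: weight = 269/2669 = 0.1008; after-tax cost = 4.03% × (1 − 22.6%) = 3.1192%.
WACC = 0.7655 × 12.3700% + 0.0453 × 7.2756% + 0.0884 × 5.8824% + 0.1008 × 3.1192% = 10.6330%.

10.63%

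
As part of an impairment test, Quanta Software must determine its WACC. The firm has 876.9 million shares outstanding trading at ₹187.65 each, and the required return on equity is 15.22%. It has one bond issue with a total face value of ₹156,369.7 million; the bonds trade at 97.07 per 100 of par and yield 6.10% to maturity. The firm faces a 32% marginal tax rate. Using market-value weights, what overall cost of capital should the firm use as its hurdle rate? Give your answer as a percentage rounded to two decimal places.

9.91%

Market value of equity E = 187.65 × 876.9m = 164550.285m. Market value of debt D = 156369.7m × 97.07/100 = 151788.06779m.
Total capital V = 164550.285 + 151788.06779 = 316338.35279.
Equity: weight = 164550.285/316338.35279 = 0.5202; cost = 15.22%.
Bonds outstanding: weight = 151788.06779/316338.35279 = 0.4798; after-tax cost = 6.1% × (1 − 32%) = 4.1480%.
WACC = 0.5202 × 15.2200% + 0.4798 × 4.1480% = 9.9073%.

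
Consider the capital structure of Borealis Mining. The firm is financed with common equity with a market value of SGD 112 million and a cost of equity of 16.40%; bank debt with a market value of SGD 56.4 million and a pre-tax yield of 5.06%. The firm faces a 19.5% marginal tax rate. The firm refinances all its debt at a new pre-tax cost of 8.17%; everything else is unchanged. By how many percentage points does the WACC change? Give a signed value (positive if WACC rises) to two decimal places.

Current WACC:
Total capital V = 112 + 56.4 = 168.4.
Equity: weight = 112/168.4 = 0.6651; cost = 16.4%.
Bank debt: weight = 56.4/168.4 = 0.3349; after-tax cost = 5.06% × (1 − 19.5%) = 4.0733%.
WACC = 0.6651 × 16.4000% + 0.3349 × 4.0733% = 12.2716%.
After the change:
Total capital V = 112 + 56.4 = 168.4.
Equity: weight = 112/168.4 = 0.6651; cost = 16.4%.
Bank debt: weight = 56.4/168.4 = 0.3349; after-tax cost = 8.17% × (1 − 19.5%) = 6.5768%.
WACC = 0.6651 × 16.4000% + 0.3349 × 6.5768% = 13.1101%.
Change in WACC = 13.1101% − 12.2716% = 0.8385 pp.

+0.84 pp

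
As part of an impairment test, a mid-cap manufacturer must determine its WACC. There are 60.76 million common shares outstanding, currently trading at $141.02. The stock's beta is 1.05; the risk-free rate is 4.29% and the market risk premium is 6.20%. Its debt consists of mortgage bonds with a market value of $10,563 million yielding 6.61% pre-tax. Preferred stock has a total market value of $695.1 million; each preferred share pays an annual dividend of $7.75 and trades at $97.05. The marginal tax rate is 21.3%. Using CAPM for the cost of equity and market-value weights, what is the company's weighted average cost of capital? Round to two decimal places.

Cost of equity via CAPM: Re = 4.29% + 1.05 × 6.2% = 10.8000%.
Cost of preferred: Rp = 7.75 / 97.05 = 7.9856%.
Market value of equity E = 141.02 × 60.76m = 8568.3752m.
Total capital V = 8568.3752 + 695.1 + 10563 = 19826.4752.
Equity: weight = 8568.3752/19826.4752 = 0.4322; cost = 10.8%.
Preferred: weight = 695.1/19826.4752 = 0.0351; cost = 7.9856%.
Mortgage bonds: weight = 10563/19826.4752 = 0.5328; after-tax cost = 6.61% × (1 − 21.3%) = 5.2021%.
WACC = 0.4322 × 10.8000% + 0.0351 × 7.9856% + 0.5328 × 5.2021% = 7.7189%.

7.72%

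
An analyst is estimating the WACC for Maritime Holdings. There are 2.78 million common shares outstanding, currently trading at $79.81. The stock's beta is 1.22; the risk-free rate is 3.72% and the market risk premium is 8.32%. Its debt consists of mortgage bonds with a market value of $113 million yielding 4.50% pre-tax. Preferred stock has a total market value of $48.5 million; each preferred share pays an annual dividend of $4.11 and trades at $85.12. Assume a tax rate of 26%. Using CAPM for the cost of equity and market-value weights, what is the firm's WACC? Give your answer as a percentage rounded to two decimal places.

Cost of equity via CAPM: Re = 3.72% + 1.22 × 8.32% = 13.8704%.
Cost of preferred: Rp = 4.11 / 85.12 = 4.8285%.
Market value of equity E = 79.81 × 2.78m = 221.8718m.
Total capital V = 221.8718 + 48.5 + 113 = 383.3718.
Equity: weight = 221.8718/383.3718 = 0.5787; cost = 13.8704%.
Preferred: weight = 48.5/383.3718 = 0.1265; cost = 4.8285%.
Mortgage bonds: weight = 113/383.3718 = 0.2948; after-tax cost = 4.5% × (1 − 26%) = 3.3300%.
WACC = 0.5787 × 13.8704% + 0.1265 × 4.8285% + 0.2948 × 3.3300% = 9.6197%.

9.62%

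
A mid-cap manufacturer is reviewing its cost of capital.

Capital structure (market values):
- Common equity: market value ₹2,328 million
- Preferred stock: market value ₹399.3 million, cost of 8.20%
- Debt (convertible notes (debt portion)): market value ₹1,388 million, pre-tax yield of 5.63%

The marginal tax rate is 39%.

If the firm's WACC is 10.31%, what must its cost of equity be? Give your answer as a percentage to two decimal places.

Total capital V = 2328 + 399.3 + 1388 = 4115.3.
Equity weight = 2328/4115.3 = 0.5657.
Preferred weight = 399.3/4115.3 = 0.0970.
Convertible notes (debt portion) weight = 1388/4115.3 = 0.3373.
Debt contribution = 0.3373 × 5.63% × (1 − 39%) = 1.1583%.
Preferred contribution = 0.0970 × 8.2% = 0.7956%.
Required equity contribution = 10.31% − 1.9539% = 8.3561%.
Re = 8.3561% / 0.5657 = 14.7713%.

14.77%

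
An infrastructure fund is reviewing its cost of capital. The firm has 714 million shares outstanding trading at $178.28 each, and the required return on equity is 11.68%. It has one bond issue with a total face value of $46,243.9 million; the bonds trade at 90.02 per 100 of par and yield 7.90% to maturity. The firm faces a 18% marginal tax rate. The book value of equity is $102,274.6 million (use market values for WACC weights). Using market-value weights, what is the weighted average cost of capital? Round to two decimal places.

Market value of equity E = 178.28 × 714m = 127291.92m. Market value of debt D = 46243.9m × 90.02/100 = 41628.75878m.
Total capital V = 127291.92 + 41628.75878 = 168920.67878.
Equity: weight = 127291.92/168920.67878 = 0.7536; cost = 11.68%.
Bonds outstanding: weight = 41628.75878/168920.67878 = 0.2464; after-tax cost = 7.9% × (1 − 18%) = 6.4780%.
WACC = 0.7536 × 11.6800% + 0.2464 × 6.4780% = 10.3980%.

10.40%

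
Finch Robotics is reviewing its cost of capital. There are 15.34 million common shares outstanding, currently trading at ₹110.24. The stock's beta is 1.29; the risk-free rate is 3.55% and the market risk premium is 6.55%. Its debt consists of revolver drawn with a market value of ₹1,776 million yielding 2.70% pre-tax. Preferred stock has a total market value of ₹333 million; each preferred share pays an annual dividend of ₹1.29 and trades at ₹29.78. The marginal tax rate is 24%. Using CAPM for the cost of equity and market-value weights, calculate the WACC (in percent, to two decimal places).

Cost of equity via CAPM: Re = 3.55% + 1.29 × 6.55% = 11.9995%.
Cost of preferred: Rp = 1.29 / 29.78 = 4.3318%.
Market value of equity E = 110.24 × 15.34m = 1691.0816m.
Total capital V = 1691.0816 + 333 + 1776 = 3800.0816.
Equity: weight = 1691.0816/3800.0816 = 0.4450; cost = 11.9995%.
Preferred: weight = 333/3800.0816 = 0.0876; cost = 4.3318%.
Revolver drawn: weight = 1776/3800.0816 = 0.4674; after-tax cost = 2.7% × (1 − 24%) = 2.0520%.
WACC = 0.4450 × 11.9995% + 0.0876 × 4.3318% + 0.4674 × 2.0520% = 6.6785%.

6.68%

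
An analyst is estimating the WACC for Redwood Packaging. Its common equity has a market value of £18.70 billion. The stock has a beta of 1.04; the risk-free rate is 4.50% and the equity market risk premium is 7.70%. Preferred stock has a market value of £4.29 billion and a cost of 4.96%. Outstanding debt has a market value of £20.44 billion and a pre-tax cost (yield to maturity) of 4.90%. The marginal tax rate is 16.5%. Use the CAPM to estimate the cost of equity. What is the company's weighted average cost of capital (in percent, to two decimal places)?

7.80%

Cost of equity via CAPM: Re = 4.5% + 1.04 × 7.7% = 12.5080%.
Total capital V = 18.7 + 4.29 + 20.44 = 43.43.
Equity: weight = 18.7/43.43 = 0.4306; cost = 12.508%.
Preferred: weight = 4.29/43.43 = 0.0988; cost = 4.96%.
Debt: weight = 20.44/43.43 = 0.4706; after-tax cost = 4.9% × (1 − 16.5%) = 4.0915%.
WACC = 0.4306 × 12.5080% + 0.0988 × 4.9600% + 0.4706 × 4.0915% = 7.8012%.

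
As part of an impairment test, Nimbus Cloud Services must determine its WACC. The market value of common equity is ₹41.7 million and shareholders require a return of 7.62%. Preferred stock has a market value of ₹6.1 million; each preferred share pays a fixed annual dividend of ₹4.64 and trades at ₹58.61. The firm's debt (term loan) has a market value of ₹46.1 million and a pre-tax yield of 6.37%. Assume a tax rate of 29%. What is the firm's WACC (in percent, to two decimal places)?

Cost of preferred: Rp = 4.64 / 58.61 = 7.9167%.
Total capital V = 41.7 + 6.1 + 46.1 = 93.9.
Equity: weight = 41.7/93.9 = 0.4441; cost = 7.62%.
Preferred: weight = 6.1/93.9 = 0.0650; cost = 7.9167%.
Term loan: weight = 46.1/93.9 = 0.4909; after-tax cost = 6.37% × (1 − 29%) = 4.5227%.
WACC = 0.4441 × 7.6200% + 0.0650 × 7.9167% + 0.4909 × 4.5227% = 6.1187%.

6.12%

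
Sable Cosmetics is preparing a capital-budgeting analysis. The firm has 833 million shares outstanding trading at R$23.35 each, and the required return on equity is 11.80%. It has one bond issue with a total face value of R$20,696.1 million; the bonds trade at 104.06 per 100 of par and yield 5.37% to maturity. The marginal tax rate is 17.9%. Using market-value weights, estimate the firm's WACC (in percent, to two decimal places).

7.92%

Market value of equity E = 23.35 × 833m = 19450.55m. Market value of debt D = 20696.1m × 104.06/100 = 21536.36166m.
Total capital V = 19450.55 + 21536.36166 = 40986.91166.
Equity: weight = 19450.55/40986.91166 = 0.4746; cost = 11.8%.
Bonds outstanding: weight = 21536.36166/40986.91166 = 0.5254; after-tax cost = 5.37% × (1 − 17.9%) = 4.4088%.
WACC = 0.4746 × 11.8000% + 0.5254 × 4.4088% = 7.9163%.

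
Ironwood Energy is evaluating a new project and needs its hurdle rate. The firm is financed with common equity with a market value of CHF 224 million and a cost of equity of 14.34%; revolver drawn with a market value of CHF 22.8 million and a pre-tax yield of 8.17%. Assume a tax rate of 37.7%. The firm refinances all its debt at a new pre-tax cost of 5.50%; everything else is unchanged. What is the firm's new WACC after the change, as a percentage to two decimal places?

After the change:
Total capital V = 224 + 22.8 = 246.8.
Equity: weight = 224/246.8 = 0.9076; cost = 14.34%.
Revolver drawn: weight = 22.8/246.8 = 0.0924; after-tax cost = 5.5% × (1 − 37.7%) = 3.4265%.
WACC = 0.9076 × 14.3400% + 0.0924 × 3.4265% = 13.3318%.

13.33%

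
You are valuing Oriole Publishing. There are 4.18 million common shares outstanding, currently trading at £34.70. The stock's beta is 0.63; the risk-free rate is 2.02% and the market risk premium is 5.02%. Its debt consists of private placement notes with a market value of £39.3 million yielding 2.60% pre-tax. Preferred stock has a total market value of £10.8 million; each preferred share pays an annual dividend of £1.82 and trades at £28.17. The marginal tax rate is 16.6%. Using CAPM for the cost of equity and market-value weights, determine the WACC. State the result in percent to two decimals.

4.65%

Cost of equity via CAPM: Re = 2.02% + 0.63 × 5.02% = 5.1826%.
Cost of preferred: Rp = 1.82 / 28.17 = 6.4608%.
Market value of equity E = 34.7 × 4.18m = 145.046m.
Total capital V = 145.046 + 10.8 + 39.3 = 195.146.
Equity: weight = 145.046/195.146 = 0.7433; cost = 5.1826%.
Preferred: weight = 10.8/195.146 = 0.0553; cost = 6.4608%.
Private placement notes: weight = 39.3/195.146 = 0.2014; after-tax cost = 2.6% × (1 − 16.6%) = 2.1684%.
WACC = 0.7433 × 5.1826% + 0.0553 × 6.4608% + 0.2014 × 2.1684% = 4.6463%.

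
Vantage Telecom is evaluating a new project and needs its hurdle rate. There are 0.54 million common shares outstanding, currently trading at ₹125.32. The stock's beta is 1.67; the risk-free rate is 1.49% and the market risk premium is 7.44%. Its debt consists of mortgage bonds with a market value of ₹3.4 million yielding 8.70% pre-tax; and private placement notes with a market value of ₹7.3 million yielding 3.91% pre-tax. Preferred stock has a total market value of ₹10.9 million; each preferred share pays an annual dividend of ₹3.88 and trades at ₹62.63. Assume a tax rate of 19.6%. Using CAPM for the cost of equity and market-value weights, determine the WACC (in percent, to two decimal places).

11.83%

Cost of equity via CAPM: Re = 1.49% + 1.67 × 7.44% = 13.9148%.
Cost of preferred: Rp = 3.88 / 62.63 = 6.1951%.
Market value of equity E = 125.32 × 0.54m = 67.6728m.
Total capital V = 67.6728 + 10.9 + 3.4 + 7.3 = 89.2728.
Equity: weight = 67.6728/89.2728 = 0.7580; cost = 13.9148%.
Preferred: weight = 10.9/89.2728 = 0.1221; cost = 6.1951%.
Mortgage bonds: weight = 3.4/89.2728 = 0.0381; after-tax cost = 8.7% × (1 − 19.6%) = 6.9948%.
Private placement notes: weight = 7.3/89.2728 = 0.0818; after-tax cost = 3.91% × (1 − 19.6%) = 3.1436%.
WACC = 0.7580 × 13.9148% + 0.1221 × 6.1951% + 0.0381 × 6.9948% + 0.0818 × 3.1436% = 11.8279%.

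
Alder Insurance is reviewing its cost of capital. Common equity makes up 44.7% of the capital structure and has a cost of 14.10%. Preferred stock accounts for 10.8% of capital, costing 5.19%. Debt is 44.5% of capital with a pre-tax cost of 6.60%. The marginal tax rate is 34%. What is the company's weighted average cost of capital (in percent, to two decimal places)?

8.80%

After-tax cost of debt = 6.6% × (1 − 34%) = 4.3560%.
WACC = 0.447 × 14.1000% + 0.108 × 5.1900% + 0.445 × 4.3560% = 8.8016%.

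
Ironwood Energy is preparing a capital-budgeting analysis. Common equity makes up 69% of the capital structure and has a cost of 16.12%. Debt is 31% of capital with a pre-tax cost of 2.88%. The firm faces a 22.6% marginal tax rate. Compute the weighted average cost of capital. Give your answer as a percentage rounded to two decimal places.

11.81%

After-tax cost of debt = 2.88% × (1 − 22.6%) = 2.2291%.
WACC = 0.690 × 16.1200% + 0.310 × 2.2291% = 11.8138%.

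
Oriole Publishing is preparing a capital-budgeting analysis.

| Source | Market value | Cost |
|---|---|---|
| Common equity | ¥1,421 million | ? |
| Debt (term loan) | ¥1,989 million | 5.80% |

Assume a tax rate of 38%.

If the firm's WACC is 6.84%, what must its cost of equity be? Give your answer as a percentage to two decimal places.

Total capital V = 1421 + 1989 = 3410.
Equity weight = 1421/3410 = 0.4167.
Term loan weight = 1989/3410 = 0.5833.
Debt contribution = 0.5833 × 5.8% × (1 − 38%) = 2.0975%.
Required equity contribution = 6.84% − 2.0975% = 4.7425%.
Re = 4.7425% / 0.4167 = 11.3807%.

11.38%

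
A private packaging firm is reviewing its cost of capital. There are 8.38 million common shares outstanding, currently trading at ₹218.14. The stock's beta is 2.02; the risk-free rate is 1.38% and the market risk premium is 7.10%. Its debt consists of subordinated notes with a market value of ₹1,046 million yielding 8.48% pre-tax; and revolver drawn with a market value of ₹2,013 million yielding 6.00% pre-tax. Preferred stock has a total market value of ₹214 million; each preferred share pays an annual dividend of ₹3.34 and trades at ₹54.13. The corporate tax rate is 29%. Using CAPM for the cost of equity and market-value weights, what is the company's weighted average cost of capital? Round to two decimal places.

8.81%

Cost of equity via CAPM: Re = 1.38% + 2.02 × 7.1% = 15.7220%.
Cost of preferred: Rp = 3.34 / 54.13 = 6.1703%.
Market value of equity E = 218.14 × 8.38m = 1828.0132m.
Total capital V = 1828.0132 + 214 + 1046 + 2013 = 5101.0132.
Equity: weight = 1828.0132/5101.0132 = 0.3584; cost = 15.722%.
Preferred: weight = 214/5101.0132 = 0.0420; cost = 6.1703%.
Subordinated notes: weight = 1046/5101.0132 = 0.2051; after-tax cost = 8.48% × (1 − 29%) = 6.0208%.
Revolver drawn: weight = 2013/5101.0132 = 0.3946; after-tax cost = 6% × (1 − 29%) = 4.2600%.
WACC = 0.3584 × 15.7220% + 0.0420 × 6.1703% + 0.2051 × 6.0208% + 0.3946 × 4.2600% = 8.8088%.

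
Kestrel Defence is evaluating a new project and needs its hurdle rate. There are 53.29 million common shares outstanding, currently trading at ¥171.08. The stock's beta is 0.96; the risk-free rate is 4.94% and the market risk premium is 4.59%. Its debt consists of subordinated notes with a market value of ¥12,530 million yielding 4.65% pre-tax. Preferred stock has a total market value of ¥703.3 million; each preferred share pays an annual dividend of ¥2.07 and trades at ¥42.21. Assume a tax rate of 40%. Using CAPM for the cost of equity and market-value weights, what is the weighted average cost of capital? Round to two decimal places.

Cost of equity via CAPM: Re = 4.94% + 0.96 × 4.59% = 9.3464%.
Cost of preferred: Rp = 2.07 / 42.21 = 4.9041%.
Market value of equity E = 171.08 × 53.29m = 9116.8532m.
Total capital V = 9116.8532 + 703.3 + 12530 = 22350.1532.
Equity: weight = 9116.8532/22350.1532 = 0.4079; cost = 9.3464%.
Preferred: weight = 703.3/22350.1532 = 0.0315; cost = 4.9041%.
Subordinated notes: weight = 12530/22350.1532 = 0.5606; after-tax cost = 4.65% × (1 − 40%) = 2.7900%.
WACC = 0.4079 × 9.3464% + 0.0315 × 4.9041% + 0.5606 × 2.7900% = 5.5309%.

5.53%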